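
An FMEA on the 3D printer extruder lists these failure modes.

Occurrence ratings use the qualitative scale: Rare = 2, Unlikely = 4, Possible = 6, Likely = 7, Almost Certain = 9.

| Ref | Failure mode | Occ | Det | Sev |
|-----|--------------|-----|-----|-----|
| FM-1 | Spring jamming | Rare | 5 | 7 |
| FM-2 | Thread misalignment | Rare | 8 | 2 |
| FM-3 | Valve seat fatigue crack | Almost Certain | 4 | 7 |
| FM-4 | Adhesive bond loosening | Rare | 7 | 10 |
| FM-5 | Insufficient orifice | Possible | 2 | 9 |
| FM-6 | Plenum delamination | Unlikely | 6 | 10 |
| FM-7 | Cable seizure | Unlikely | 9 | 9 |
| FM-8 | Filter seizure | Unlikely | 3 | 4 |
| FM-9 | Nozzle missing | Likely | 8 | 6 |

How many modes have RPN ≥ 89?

RPN = Severity × Occurrence × Detection:
  FM-1: 7 × 2 × 5 = 70
  FM-2: 2 × 2 × 8 = 32
  FM-3: 7 × 9 × 4 = 252
  FM-4: 10 × 2 × 7 = 140
  FM-5: 9 × 6 × 2 = 108
  FM-6: 10 × 4 × 6 = 240
  FM-7: 9 × 4 × 9 = 324
  FM-8: 4 × 4 × 3 = 48
  FM-9: 6 × 7 × 8 = 336
Modes with RPN ≥ 89: FM-3 (252), FM-4 (140), FM-5 (108), FM-6 (240), FM-7 (324), FM-9 (336) → 6.

6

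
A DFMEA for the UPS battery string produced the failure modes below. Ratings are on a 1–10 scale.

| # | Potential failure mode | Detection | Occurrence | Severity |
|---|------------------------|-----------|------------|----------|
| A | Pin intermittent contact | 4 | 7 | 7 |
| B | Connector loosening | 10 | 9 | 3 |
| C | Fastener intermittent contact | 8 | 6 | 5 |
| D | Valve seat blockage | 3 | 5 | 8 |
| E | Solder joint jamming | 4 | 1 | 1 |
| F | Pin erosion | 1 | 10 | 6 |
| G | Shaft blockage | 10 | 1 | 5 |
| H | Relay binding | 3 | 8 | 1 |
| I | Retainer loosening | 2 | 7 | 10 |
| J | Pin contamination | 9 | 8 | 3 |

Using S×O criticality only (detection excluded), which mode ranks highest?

Criticality = Severity × Occurrence:
  A: 7 × 7 = 49
  B: 3 × 9 = 27
  C: 5 × 6 = 30
  D: 8 × 5 = 40
  E: 1 × 1 = 1
  F: 6 × 10 = 60
  G: 5 × 1 = 5
  H: 1 × 8 = 8
  I: 10 × 7 = 70
  J: 3 × 8 = 24
Highest criticality is 70 → I.

I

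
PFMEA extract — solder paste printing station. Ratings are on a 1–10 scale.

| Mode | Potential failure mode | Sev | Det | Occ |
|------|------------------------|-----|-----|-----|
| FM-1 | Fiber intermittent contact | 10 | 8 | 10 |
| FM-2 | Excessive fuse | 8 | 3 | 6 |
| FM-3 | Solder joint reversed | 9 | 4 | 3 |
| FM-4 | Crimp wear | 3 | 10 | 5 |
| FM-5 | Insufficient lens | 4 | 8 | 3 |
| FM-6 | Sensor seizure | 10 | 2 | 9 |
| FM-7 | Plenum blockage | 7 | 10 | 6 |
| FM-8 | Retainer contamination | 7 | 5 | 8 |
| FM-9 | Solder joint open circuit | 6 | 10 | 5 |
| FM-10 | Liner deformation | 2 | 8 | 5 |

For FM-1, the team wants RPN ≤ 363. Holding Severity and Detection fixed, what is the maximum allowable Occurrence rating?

FM-1: S=10, O=10, D=8 → current RPN = 800.
Fixed product = 80. Need 80 × O ≤ 363, so O ≤ 363/80 = 4.54.
Maximum integer Occurrence rating = 4 (gives RPN 320; O=5 would give 400 > 363).

4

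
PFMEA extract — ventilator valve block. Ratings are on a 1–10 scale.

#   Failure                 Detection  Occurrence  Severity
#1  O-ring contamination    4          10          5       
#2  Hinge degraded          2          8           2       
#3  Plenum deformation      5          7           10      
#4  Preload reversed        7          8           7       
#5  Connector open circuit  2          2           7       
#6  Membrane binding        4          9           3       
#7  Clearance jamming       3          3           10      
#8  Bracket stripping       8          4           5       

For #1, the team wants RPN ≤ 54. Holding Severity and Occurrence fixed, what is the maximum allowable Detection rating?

#1: S=5, O=10, D=4 → current RPN = 200.
Fixed product = 50. Need 50 × D ≤ 54, so D ≤ 54/50 = 1.08.
Maximum integer Detection rating = 1 (gives RPN 50; D=2 would give 100 > 54).

1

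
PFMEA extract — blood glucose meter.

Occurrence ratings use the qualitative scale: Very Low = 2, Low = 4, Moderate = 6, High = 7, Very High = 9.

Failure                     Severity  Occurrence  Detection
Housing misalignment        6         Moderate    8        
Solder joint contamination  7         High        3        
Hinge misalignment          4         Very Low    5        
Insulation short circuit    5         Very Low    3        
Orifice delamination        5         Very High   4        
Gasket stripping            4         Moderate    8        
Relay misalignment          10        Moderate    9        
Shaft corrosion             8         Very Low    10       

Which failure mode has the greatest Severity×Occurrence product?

Criticality = Severity × Occurrence:
  Housing misalignment: 6 × 6 = 36
  Solder joint contamination: 7 × 7 = 49
  Hinge misalignment: 4 × 2 = 8
  Insulation short circuit: 5 × 2 = 10
  Orifice delamination: 5 × 9 = 45
  Gasket stripping: 4 × 6 = 24
  Relay misalignment: 10 × 6 = 60
  Shaft corrosion: 8 × 2 = 16
Highest criticality is 60 → Relay misalignment.

Relay misalignment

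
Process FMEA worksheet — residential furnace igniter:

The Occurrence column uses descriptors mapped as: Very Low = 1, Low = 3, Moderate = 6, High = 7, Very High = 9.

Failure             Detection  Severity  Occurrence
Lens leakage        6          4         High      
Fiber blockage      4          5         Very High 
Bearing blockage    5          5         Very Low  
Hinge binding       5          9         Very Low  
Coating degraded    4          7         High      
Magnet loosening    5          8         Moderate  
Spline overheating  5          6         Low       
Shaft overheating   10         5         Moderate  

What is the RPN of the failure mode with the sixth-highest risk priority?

RPN = Severity × Occurrence × Detection:
  Lens leakage: 4 × 7 × 6 = 168
  Fiber blockage: 5 × 9 × 4 = 180
  Bearing blockage: 5 × 1 × 5 = 25
  Hinge binding: 9 × 1 × 5 = 45
  Coating degraded: 7 × 7 × 4 = 196
  Magnet loosening: 8 × 6 × 5 = 240
  Spline overheating: 6 × 3 × 5 = 90
  Shaft overheating: 5 × 6 × 10 = 300
Sorted descending: 300, 240, 196, 180, 168, 90, 45, 25.
The sixth-highest RPN is 90 (Spline overheating).

90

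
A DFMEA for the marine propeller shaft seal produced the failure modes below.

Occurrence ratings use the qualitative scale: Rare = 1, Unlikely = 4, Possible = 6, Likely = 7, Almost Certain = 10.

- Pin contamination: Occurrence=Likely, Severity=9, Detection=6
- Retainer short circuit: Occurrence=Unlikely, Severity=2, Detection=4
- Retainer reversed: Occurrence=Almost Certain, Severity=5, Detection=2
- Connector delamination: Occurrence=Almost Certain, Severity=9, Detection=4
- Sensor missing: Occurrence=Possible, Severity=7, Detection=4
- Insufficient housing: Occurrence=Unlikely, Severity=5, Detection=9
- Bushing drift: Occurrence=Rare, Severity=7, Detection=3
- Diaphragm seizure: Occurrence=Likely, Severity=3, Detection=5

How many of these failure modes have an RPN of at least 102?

RPN = Severity × Occurrence × Detection:
  Pin contamination: 9 × 7 × 6 = 378
  Retainer short circuit: 2 × 4 × 4 = 32
  Retainer reversed: 5 × 10 × 2 = 100
  Connector delamination: 9 × 10 × 4 = 360
  Sensor missing: 7 × 6 × 4 = 168
  Insufficient housing: 5 × 4 × 9 = 180
  Bushing drift: 7 × 1 × 3 = 21
  Diaphragm seizure: 3 × 7 × 5 = 105
Modes with RPN ≥ 102: Pin contamination (378), Connector delamination (360), Sensor missing (168), Insufficient housing (180), Diaphragm seizure (105) → 5.

5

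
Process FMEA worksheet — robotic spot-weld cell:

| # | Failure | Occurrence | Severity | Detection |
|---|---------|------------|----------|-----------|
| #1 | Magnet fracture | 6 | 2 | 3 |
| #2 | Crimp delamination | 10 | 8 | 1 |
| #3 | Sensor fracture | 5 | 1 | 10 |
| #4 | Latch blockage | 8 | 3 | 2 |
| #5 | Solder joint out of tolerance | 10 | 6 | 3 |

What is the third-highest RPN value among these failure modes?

50

RPN = Severity × Occurrence × Detection:
  #1: 2 × 6 × 3 = 36
  #2: 8 × 10 × 1 = 80
  #3: 1 × 5 × 10 = 50
  #4: 3 × 8 × 2 = 48
  #5: 6 × 10 × 3 = 180
Sorted descending: 180, 80, 50, 48, 36.
The third-highest RPN is 50 (#3).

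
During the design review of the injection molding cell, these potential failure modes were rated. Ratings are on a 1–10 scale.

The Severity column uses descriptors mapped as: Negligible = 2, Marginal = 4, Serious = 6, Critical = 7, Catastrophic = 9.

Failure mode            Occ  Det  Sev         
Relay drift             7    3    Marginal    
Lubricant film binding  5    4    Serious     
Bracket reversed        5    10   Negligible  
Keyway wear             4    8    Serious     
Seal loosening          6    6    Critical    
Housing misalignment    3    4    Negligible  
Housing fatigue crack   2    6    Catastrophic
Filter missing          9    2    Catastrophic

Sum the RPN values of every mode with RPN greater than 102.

834

RPN = Severity × Occurrence × Detection:
  Relay drift: 4 × 7 × 3 = 84
  Lubricant film binding: 6 × 5 × 4 = 120
  Bracket reversed: 2 × 5 × 10 = 100
  Keyway wear: 6 × 4 × 8 = 192
  Seal loosening: 7 × 6 × 6 = 252
  Housing misalignment: 2 × 3 × 4 = 24
  Housing fatigue crack: 9 × 2 × 6 = 108
  Filter missing: 9 × 9 × 2 = 162
RPN > 102: Lubricant film binding (120), Keyway wear (192), Seal loosening (252), Housing fatigue crack (108), Filter missing (162).
Sum: 120 + 192 + 252 + 108 + 162 = 834.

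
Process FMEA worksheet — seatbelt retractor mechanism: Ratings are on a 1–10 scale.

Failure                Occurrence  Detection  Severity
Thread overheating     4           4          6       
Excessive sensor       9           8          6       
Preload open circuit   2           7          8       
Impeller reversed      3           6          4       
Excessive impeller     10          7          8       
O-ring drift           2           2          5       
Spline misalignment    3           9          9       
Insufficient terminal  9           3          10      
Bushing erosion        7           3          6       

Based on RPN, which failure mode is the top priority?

RPN = Severity × Occurrence × Detection:
  Thread overheating: 6 × 4 × 4 = 96
  Excessive sensor: 6 × 9 × 8 = 432
  Preload open circuit: 8 × 2 × 7 = 112
  Impeller reversed: 4 × 3 × 6 = 72
  Excessive impeller: 8 × 10 × 7 = 560
  O-ring drift: 5 × 2 × 2 = 20
  Spline misalignment: 9 × 3 × 9 = 243
  Insufficient terminal: 10 × 9 × 3 = 270
  Bushing erosion: 6 × 7 × 3 = 126
Highest RPN is 560 → Excessive impeller.

Excessive impeller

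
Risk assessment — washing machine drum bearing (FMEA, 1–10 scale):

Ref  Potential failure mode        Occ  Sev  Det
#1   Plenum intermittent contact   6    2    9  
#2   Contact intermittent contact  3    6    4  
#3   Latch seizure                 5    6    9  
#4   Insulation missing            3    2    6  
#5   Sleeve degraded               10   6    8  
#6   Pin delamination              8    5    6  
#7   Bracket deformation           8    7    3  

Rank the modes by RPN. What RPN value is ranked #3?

240

RPN = Severity × Occurrence × Detection:
  #1: 2 × 6 × 9 = 108
  #2: 6 × 3 × 4 = 72
  #3: 6 × 5 × 9 = 270
  #4: 2 × 3 × 6 = 36
  #5: 6 × 10 × 8 = 480
  #6: 5 × 8 × 6 = 240
  #7: 7 × 8 × 3 = 168
Sorted descending: 480, 270, 240, 168, 108, 72, 36.
The third-highest RPN is 240 (#6).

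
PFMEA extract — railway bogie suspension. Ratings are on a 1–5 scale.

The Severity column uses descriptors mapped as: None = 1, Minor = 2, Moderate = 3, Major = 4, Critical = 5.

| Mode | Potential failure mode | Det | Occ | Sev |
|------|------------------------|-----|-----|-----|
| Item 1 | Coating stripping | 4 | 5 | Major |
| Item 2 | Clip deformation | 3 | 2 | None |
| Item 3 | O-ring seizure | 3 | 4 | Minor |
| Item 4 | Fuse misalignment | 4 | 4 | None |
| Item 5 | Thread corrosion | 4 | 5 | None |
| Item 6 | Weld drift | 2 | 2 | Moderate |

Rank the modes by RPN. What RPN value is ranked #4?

RPN = Severity × Occurrence × Detection:
  Item 1: 4 × 5 × 4 = 80
  Item 2: 1 × 2 × 3 = 6
  Item 3: 2 × 4 × 3 = 24
  Item 4: 1 × 4 × 4 = 16
  Item 5: 1 × 5 × 4 = 20
  Item 6: 3 × 2 × 2 = 12
Sorted descending: 80, 24, 20, 16, 12, 6.
The fourth-highest RPN is 16 (Item 4).

16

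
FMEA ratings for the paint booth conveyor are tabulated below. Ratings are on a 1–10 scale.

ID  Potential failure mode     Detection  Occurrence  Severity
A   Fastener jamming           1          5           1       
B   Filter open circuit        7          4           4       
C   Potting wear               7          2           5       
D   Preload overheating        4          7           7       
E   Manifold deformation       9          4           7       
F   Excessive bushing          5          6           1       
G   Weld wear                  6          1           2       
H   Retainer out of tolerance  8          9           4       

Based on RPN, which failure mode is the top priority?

H

RPN = Severity × Occurrence × Detection:
  A: 1 × 5 × 1 = 5
  B: 4 × 4 × 7 = 112
  C: 5 × 2 × 7 = 70
  D: 7 × 7 × 4 = 196
  E: 7 × 4 × 9 = 252
  F: 1 × 6 × 5 = 30
  G: 2 × 1 × 6 = 12
  H: 4 × 9 × 8 = 288
Highest RPN is 288 → H.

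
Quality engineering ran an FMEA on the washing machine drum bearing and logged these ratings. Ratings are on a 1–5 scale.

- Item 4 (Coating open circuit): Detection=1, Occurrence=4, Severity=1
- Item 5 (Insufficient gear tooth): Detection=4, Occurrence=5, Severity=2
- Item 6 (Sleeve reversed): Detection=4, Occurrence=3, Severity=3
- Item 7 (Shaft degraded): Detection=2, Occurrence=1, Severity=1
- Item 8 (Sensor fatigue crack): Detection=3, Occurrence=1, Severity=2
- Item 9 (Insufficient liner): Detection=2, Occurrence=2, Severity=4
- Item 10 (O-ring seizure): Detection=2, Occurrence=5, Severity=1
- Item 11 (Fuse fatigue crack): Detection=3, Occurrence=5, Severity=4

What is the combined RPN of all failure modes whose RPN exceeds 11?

RPN = Severity × Occurrence × Detection:
  Item 4: 1 × 4 × 1 = 4
  Item 5: 2 × 5 × 4 = 40
  Item 6: 3 × 3 × 4 = 36
  Item 7: 1 × 1 × 2 = 2
  Item 8: 2 × 1 × 3 = 6
  Item 9: 4 × 2 × 2 = 16
  Item 10: 1 × 5 × 2 = 10
  Item 11: 4 × 5 × 3 = 60
RPN > 11: Item 5 (40), Item 6 (36), Item 9 (16), Item 11 (60).
Sum: 40 + 36 + 16 + 60 = 152.

152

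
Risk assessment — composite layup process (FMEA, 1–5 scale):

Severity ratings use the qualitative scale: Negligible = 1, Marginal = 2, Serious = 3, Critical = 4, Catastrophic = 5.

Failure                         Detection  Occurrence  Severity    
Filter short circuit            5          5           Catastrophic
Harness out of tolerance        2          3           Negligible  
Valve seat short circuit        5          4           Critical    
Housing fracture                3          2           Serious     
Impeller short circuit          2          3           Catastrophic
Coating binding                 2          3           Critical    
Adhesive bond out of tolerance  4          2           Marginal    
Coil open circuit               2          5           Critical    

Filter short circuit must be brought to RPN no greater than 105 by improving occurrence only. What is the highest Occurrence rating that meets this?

4

Filter short circuit: S=5, O=5, D=5 → current RPN = 125.
Fixed product = 25. Need 25 × O ≤ 105, so O ≤ 105/25 = 4.20.
Maximum integer Occurrence rating = 4 (gives RPN 100; O=5 would give 125 > 105).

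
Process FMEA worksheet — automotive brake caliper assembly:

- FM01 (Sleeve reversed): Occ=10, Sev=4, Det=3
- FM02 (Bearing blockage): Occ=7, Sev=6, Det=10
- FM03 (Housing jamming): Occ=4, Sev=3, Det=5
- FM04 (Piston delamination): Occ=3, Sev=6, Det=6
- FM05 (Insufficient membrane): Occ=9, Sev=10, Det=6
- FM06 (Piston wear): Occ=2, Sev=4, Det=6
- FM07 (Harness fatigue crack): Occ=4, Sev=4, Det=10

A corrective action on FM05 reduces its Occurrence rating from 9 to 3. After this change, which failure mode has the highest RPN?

FM02

RPN = Severity × Occurrence × Detection:
  FM01: 4 × 10 × 3 = 120
  FM02: 6 × 7 × 10 = 420
  FM03: 3 × 4 × 5 = 60
  FM04: 6 × 3 × 6 = 108
  FM05: 10 × 9 × 6 = 540
  FM06: 4 × 2 × 6 = 48
  FM07: 4 × 4 × 10 = 160
After action: FM05 → 10 × 3 × 6 = 180.
Revised RPNs: FM02=420, FM05=180, FM07=160, FM01=120, FM04=108, FM03=60, FM06=48.
Highest is now FM02 (420).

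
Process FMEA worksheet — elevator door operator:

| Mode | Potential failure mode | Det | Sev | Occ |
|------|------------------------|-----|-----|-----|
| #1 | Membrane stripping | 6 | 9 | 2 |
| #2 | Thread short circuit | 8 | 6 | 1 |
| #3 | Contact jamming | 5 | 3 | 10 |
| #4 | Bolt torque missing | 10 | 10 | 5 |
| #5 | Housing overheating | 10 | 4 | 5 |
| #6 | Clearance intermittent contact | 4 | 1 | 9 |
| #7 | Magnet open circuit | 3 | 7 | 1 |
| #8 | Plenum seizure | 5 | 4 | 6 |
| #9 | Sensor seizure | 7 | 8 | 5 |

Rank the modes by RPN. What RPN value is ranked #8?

RPN = Severity × Occurrence × Detection:
  #1: 9 × 2 × 6 = 108
  #2: 6 × 1 × 8 = 48
  #3: 3 × 10 × 5 = 150
  #4: 10 × 5 × 10 = 500
  #5: 4 × 5 × 10 = 200
  #6: 1 × 9 × 4 = 36
  #7: 7 × 1 × 3 = 21
  #8: 4 × 6 × 5 = 120
  #9: 8 × 5 × 7 = 280
Sorted descending: 500, 280, 200, 150, 120, 108, 48, 36, 21.
The eighth-highest RPN is 36 (#6).

36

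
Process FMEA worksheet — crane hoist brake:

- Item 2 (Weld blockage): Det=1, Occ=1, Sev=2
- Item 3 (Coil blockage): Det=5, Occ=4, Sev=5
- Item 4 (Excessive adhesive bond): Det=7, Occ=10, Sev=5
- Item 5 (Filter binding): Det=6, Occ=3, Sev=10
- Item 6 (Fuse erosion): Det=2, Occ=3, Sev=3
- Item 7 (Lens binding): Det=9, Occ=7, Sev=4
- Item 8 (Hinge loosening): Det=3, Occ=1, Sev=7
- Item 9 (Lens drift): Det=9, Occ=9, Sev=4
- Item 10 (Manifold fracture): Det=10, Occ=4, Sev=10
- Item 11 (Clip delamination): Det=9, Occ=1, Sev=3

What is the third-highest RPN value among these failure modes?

RPN = Severity × Occurrence × Detection:
  Item 2: 2 × 1 × 1 = 2
  Item 3: 5 × 4 × 5 = 100
  Item 4: 5 × 10 × 7 = 350
  Item 5: 10 × 3 × 6 = 180
  Item 6: 3 × 3 × 2 = 18
  Item 7: 4 × 7 × 9 = 252
  Item 8: 7 × 1 × 3 = 21
  Item 9: 4 × 9 × 9 = 324
  Item 10: 10 × 4 × 10 = 400
  Item 11: 3 × 1 × 9 = 27
Sorted descending: 400, 350, 324, 252, 180, 100, 27, 21, 18, 2.
The third-highest RPN is 324 (Item 9).

324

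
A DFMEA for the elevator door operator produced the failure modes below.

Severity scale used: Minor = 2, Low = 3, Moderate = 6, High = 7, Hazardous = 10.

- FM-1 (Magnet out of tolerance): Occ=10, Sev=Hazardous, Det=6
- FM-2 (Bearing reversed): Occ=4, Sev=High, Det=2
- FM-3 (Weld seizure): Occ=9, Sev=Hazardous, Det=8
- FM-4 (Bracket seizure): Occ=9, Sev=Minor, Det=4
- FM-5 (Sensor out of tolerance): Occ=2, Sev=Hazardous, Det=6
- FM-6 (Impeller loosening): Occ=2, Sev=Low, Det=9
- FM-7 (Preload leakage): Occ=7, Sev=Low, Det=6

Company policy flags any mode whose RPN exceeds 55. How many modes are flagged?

RPN = Severity × Occurrence × Detection:
  FM-1: 10 × 10 × 6 = 600
  FM-2: 7 × 4 × 2 = 56
  FM-3: 10 × 9 × 8 = 720
  FM-4: 2 × 9 × 4 = 72
  FM-5: 10 × 2 × 6 = 120
  FM-6: 3 × 2 × 9 = 54
  FM-7: 3 × 7 × 6 = 126
Modes with RPN > 55: FM-1 (600), FM-2 (56), FM-3 (720), FM-4 (72), FM-5 (120), FM-7 (126) → 6.

6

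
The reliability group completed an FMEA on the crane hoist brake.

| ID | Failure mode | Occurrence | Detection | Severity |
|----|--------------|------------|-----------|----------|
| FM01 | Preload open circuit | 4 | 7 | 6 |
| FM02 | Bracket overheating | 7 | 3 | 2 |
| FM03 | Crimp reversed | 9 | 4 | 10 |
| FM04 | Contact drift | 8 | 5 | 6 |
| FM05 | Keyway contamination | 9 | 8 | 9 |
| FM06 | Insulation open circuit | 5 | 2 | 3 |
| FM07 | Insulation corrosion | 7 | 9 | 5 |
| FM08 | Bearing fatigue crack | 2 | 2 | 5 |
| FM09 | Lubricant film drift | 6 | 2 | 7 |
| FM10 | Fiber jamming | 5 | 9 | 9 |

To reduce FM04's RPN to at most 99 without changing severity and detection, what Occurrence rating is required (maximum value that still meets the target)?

3

FM04: S=6, O=8, D=5 → current RPN = 240.
Fixed product = 30. Need 30 × O ≤ 99, so O ≤ 99/30 = 3.30.
Maximum integer Occurrence rating = 3 (gives RPN 90; O=4 would give 120 > 99).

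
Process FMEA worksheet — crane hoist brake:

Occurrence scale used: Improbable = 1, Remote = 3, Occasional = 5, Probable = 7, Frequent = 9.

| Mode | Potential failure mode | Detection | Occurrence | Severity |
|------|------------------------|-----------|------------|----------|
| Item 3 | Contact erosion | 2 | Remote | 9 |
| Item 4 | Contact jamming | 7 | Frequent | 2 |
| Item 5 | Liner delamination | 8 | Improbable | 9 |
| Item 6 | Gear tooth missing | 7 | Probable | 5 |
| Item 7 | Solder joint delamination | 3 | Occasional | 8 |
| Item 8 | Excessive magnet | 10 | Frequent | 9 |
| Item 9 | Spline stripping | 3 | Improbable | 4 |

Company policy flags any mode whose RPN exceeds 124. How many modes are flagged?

3

RPN = Severity × Occurrence × Detection:
  Item 3: 9 × 3 × 2 = 54
  Item 4: 2 × 9 × 7 = 126
  Item 5: 9 × 1 × 8 = 72
  Item 6: 5 × 7 × 7 = 245
  Item 7: 8 × 5 × 3 = 120
  Item 8: 9 × 9 × 10 = 810
  Item 9: 4 × 1 × 3 = 12
Modes with RPN > 124: Item 4 (126), Item 6 (245), Item 8 (810) → 3.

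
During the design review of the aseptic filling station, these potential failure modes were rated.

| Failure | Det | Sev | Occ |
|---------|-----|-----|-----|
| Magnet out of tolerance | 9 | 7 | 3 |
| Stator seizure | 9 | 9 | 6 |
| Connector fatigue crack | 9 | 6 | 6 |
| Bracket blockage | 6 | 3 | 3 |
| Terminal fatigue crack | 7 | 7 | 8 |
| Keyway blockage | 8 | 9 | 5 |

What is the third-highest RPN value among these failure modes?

360

RPN = Severity × Occurrence × Detection:
  Magnet out of tolerance: 7 × 3 × 9 = 189
  Stator seizure: 9 × 6 × 9 = 486
  Connector fatigue crack: 6 × 6 × 9 = 324
  Bracket blockage: 3 × 3 × 6 = 54
  Terminal fatigue crack: 7 × 8 × 7 = 392
  Keyway blockage: 9 × 5 × 8 = 360
Sorted descending: 486, 392, 360, 324, 189, 54.
The third-highest RPN is 360 (Keyway blockage).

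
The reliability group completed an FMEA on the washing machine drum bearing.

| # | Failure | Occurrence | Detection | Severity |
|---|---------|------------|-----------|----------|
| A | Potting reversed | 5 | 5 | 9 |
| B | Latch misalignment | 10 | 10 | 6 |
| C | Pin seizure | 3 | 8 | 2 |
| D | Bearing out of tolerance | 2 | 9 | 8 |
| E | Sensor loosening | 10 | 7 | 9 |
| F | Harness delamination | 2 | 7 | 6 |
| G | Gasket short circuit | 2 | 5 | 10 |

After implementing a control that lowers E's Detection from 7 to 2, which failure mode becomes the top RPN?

B

RPN = Severity × Occurrence × Detection:
  A: 9 × 5 × 5 = 225
  B: 6 × 10 × 10 = 600
  C: 2 × 3 × 8 = 48
  D: 8 × 2 × 9 = 144
  E: 9 × 10 × 7 = 630
  F: 6 × 2 × 7 = 84
  G: 10 × 2 × 5 = 100
After action: E → 9 × 10 × 2 = 180.
Revised RPNs: B=600, A=225, E=180, D=144, G=100, F=84, C=48.
Highest is now B (600).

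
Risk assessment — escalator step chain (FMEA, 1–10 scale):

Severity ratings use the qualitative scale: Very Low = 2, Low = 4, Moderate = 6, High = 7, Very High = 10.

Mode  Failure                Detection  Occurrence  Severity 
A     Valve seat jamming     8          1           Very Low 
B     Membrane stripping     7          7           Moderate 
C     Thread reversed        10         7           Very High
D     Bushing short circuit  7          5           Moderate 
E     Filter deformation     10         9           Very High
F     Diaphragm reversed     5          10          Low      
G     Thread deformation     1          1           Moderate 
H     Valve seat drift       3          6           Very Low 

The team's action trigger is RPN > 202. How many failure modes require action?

4

RPN = Severity × Occurrence × Detection:
  A: 2 × 1 × 8 = 16
  B: 6 × 7 × 7 = 294
  C: 10 × 7 × 10 = 700
  D: 6 × 5 × 7 = 210
  E: 10 × 9 × 10 = 900
  F: 4 × 10 × 5 = 200
  G: 6 × 1 × 1 = 6
  H: 2 × 6 × 3 = 36
Modes with RPN > 202: B (294), C (700), D (210), E (900) → 4.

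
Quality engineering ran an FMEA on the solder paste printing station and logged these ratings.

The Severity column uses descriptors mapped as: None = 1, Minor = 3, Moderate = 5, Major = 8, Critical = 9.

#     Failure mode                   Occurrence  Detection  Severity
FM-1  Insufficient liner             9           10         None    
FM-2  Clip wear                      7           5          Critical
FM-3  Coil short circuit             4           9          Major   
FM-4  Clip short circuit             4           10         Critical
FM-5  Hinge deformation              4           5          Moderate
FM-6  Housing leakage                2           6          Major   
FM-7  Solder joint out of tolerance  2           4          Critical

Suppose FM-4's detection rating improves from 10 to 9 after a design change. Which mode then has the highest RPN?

FM-4

RPN = Severity × Occurrence × Detection:
  FM-1: 1 × 9 × 10 = 90
  FM-2: 9 × 7 × 5 = 315
  FM-3: 8 × 4 × 9 = 288
  FM-4: 9 × 4 × 10 = 360
  FM-5: 5 × 4 × 5 = 100
  FM-6: 8 × 2 × 6 = 96
  FM-7: 9 × 2 × 4 = 72
After action: FM-4 → 9 × 4 × 9 = 324.
Revised RPNs: FM-4=324, FM-2=315, FM-3=288, FM-5=100, FM-6=96, FM-1=90, FM-7=72.
Highest is now FM-4 (324).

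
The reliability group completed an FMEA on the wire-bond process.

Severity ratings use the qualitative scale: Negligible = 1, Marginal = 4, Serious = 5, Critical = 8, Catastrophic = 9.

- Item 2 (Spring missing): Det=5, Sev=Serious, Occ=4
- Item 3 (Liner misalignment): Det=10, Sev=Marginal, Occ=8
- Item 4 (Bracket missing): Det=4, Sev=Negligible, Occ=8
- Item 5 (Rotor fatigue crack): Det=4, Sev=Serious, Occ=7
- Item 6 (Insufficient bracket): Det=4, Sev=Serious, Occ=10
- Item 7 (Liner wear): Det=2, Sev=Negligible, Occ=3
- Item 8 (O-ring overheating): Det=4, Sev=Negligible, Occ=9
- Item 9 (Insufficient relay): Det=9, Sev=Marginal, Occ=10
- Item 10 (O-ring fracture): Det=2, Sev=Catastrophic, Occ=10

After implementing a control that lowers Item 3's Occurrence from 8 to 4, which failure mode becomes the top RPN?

RPN = Severity × Occurrence × Detection:
  Item 2: 5 × 4 × 5 = 100
  Item 3: 4 × 8 × 10 = 320
  Item 4: 1 × 8 × 4 = 32
  Item 5: 5 × 7 × 4 = 140
  Item 6: 5 × 10 × 4 = 200
  Item 7: 1 × 3 × 2 = 6
  Item 8: 1 × 9 × 4 = 36
  Item 9: 4 × 10 × 9 = 360
  Item 10: 9 × 10 × 2 = 180
After action: Item 3 → 4 × 4 × 10 = 160.
Revised RPNs: Item 9=360, Item 6=200, Item 10=180, Item 3=160, Item 5=140, Item 2=100, Item 8=36, Item 4=32, Item 7=6.
Highest is now Item 9 (360).

Item 9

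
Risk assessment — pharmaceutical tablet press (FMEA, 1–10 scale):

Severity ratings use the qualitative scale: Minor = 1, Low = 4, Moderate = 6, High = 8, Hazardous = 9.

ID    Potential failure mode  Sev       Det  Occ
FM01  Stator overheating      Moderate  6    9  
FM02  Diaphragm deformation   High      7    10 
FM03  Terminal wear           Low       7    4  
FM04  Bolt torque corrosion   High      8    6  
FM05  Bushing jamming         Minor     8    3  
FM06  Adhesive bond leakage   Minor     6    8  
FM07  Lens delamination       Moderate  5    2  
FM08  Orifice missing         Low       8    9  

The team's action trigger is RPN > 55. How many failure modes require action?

6

RPN = Severity × Occurrence × Detection:
  FM01: 6 × 9 × 6 = 324
  FM02: 8 × 10 × 7 = 560
  FM03: 4 × 4 × 7 = 112
  FM04: 8 × 6 × 8 = 384
  FM05: 1 × 3 × 8 = 24
  FM06: 1 × 8 × 6 = 48
  FM07: 6 × 2 × 5 = 60
  FM08: 4 × 9 × 8 = 288
Modes with RPN > 55: FM01 (324), FM02 (560), FM03 (112), FM04 (384), FM07 (60), FM08 (288) → 6.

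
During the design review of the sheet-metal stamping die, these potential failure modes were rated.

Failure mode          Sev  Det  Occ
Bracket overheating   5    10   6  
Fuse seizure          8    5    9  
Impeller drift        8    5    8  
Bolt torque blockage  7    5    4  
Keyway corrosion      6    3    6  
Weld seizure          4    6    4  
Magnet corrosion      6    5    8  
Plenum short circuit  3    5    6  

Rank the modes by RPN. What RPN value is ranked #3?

300

RPN = Severity × Occurrence × Detection:
  Bracket overheating: 5 × 6 × 10 = 300
  Fuse seizure: 8 × 9 × 5 = 360
  Impeller drift: 8 × 8 × 5 = 320
  Bolt torque blockage: 7 × 4 × 5 = 140
  Keyway corrosion: 6 × 6 × 3 = 108
  Weld seizure: 4 × 4 × 6 = 96
  Magnet corrosion: 6 × 8 × 5 = 240
  Plenum short circuit: 3 × 6 × 5 = 90
Sorted descending: 360, 320, 300, 240, 140, 108, 96, 90.
The third-highest RPN is 300 (Bracket overheating).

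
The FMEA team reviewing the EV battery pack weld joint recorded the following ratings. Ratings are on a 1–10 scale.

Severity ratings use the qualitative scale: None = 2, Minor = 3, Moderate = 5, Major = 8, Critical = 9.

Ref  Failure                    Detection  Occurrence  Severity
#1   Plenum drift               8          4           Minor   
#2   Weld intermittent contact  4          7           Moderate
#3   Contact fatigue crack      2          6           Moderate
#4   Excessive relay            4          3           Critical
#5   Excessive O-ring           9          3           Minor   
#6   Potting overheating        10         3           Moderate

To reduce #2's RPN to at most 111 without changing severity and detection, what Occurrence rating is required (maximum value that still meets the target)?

#2: S=5, O=7, D=4 → current RPN = 140.
Fixed product = 20. Need 20 × O ≤ 111, so O ≤ 111/20 = 5.55.
Maximum integer Occurrence rating = 5 (gives RPN 100; O=6 would give 120 > 111).

5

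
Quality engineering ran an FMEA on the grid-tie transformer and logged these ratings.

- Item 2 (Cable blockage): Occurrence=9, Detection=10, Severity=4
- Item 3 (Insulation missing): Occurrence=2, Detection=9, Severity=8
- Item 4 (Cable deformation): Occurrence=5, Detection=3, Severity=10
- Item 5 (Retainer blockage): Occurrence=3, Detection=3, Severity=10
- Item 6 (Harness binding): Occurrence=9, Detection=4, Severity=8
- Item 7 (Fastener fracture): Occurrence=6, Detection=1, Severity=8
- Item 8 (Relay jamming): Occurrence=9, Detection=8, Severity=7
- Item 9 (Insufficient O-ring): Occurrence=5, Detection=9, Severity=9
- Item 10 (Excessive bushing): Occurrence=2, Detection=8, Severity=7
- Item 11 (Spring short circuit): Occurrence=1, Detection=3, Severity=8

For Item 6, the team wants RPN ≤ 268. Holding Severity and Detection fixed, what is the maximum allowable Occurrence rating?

8

Item 6: S=8, O=9, D=4 → current RPN = 288.
Fixed product = 32. Need 32 × O ≤ 268, so O ≤ 268/32 = 8.38.
Maximum integer Occurrence rating = 8 (gives RPN 256; O=9 would give 288 > 268).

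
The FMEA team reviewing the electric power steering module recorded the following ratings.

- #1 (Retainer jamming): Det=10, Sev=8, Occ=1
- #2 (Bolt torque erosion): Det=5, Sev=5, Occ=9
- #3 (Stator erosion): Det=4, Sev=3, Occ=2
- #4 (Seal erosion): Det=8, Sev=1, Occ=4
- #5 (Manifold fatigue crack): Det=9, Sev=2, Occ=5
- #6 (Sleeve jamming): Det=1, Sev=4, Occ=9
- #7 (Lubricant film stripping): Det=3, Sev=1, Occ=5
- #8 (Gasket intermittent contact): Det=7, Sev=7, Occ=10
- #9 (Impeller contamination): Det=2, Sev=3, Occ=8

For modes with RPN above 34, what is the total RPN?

RPN = Severity × Occurrence × Detection:
  #1: 8 × 1 × 10 = 80
  #2: 5 × 9 × 5 = 225
  #3: 3 × 2 × 4 = 24
  #4: 1 × 4 × 8 = 32
  #5: 2 × 5 × 9 = 90
  #6: 4 × 9 × 1 = 36
  #7: 1 × 5 × 3 = 15
  #8: 7 × 10 × 7 = 490
  #9: 3 × 8 × 2 = 48
RPN > 34: #1 (80), #2 (225), #5 (90), #6 (36), #8 (490), #9 (48).
Sum: 80 + 225 + 90 + 36 + 490 + 48 = 969.

969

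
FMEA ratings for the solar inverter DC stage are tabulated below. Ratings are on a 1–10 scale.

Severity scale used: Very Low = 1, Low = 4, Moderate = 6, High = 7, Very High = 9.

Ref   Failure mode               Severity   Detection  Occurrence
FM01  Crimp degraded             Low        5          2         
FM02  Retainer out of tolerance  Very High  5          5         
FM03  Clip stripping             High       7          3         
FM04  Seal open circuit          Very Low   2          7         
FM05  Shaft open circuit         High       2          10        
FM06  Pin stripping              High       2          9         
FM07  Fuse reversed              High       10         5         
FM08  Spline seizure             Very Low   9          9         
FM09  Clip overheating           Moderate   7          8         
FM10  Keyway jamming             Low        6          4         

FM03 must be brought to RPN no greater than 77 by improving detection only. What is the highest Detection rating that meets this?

FM03: S=7, O=3, D=7 → current RPN = 147.
Fixed product = 21. Need 21 × D ≤ 77, so D ≤ 77/21 = 3.67.
Maximum integer Detection rating = 3 (gives RPN 63; D=4 would give 84 > 77).

3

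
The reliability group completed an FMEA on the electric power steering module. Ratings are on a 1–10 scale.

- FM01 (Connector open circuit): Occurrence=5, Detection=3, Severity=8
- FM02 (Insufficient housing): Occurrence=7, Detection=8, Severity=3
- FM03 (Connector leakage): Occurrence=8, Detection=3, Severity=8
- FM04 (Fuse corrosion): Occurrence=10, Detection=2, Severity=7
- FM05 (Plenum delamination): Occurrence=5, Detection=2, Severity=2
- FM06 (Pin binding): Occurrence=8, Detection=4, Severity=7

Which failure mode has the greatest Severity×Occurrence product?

Criticality = Severity × Occurrence:
  FM01: 8 × 5 = 40
  FM02: 3 × 7 = 21
  FM03: 8 × 8 = 64
  FM04: 7 × 10 = 70
  FM05: 2 × 5 = 10
  FM06: 7 × 8 = 56
Highest criticality is 70 → FM04.

FM04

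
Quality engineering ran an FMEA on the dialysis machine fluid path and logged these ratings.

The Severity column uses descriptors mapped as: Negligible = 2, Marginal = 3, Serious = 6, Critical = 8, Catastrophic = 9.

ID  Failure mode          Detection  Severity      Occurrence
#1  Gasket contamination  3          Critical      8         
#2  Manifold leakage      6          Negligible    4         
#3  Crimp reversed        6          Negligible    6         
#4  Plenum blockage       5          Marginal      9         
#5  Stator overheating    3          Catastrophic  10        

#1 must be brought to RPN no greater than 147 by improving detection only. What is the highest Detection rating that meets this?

#1: S=8, O=8, D=3 → current RPN = 192.
Fixed product = 64. Need 64 × D ≤ 147, so D ≤ 147/64 = 2.30.
Maximum integer Detection rating = 2 (gives RPN 128; D=3 would give 192 > 147).

2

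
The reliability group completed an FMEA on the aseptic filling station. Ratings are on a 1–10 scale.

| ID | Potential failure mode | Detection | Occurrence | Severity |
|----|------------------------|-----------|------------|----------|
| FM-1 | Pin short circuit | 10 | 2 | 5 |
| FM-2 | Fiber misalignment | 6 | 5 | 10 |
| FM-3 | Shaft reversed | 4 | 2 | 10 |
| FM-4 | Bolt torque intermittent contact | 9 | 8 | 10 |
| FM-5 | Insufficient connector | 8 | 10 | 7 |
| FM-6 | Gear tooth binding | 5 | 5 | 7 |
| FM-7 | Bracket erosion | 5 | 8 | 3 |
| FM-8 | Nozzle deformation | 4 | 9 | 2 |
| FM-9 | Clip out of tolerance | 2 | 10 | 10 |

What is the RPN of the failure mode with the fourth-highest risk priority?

RPN = Severity × Occurrence × Detection:
  FM-1: 5 × 2 × 10 = 100
  FM-2: 10 × 5 × 6 = 300
  FM-3: 10 × 2 × 4 = 80
  FM-4: 10 × 8 × 9 = 720
  FM-5: 7 × 10 × 8 = 560
  FM-6: 7 × 5 × 5 = 175
  FM-7: 3 × 8 × 5 = 120
  FM-8: 2 × 9 × 4 = 72
  FM-9: 10 × 10 × 2 = 200
Sorted descending: 720, 560, 300, 200, 175, 120, 100, 80, 72.
The fourth-highest RPN is 200 (FM-9).

200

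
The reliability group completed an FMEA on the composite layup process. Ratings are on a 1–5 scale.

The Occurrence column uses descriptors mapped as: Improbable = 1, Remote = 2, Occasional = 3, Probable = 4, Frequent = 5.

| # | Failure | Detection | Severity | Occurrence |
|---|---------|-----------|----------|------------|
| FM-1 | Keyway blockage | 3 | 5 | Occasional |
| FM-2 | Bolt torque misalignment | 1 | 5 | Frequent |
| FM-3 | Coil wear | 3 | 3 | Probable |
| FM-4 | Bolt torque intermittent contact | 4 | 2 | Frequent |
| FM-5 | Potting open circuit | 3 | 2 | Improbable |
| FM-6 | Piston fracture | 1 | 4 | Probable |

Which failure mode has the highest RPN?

FM-1

RPN = Severity × Occurrence × Detection:
  FM-1: 5 × 3 × 3 = 45
  FM-2: 5 × 5 × 1 = 25
  FM-3: 3 × 4 × 3 = 36
  FM-4: 2 × 5 × 4 = 40
  FM-5: 2 × 1 × 3 = 6
  FM-6: 4 × 4 × 1 = 16
Highest RPN is 45 → FM-1.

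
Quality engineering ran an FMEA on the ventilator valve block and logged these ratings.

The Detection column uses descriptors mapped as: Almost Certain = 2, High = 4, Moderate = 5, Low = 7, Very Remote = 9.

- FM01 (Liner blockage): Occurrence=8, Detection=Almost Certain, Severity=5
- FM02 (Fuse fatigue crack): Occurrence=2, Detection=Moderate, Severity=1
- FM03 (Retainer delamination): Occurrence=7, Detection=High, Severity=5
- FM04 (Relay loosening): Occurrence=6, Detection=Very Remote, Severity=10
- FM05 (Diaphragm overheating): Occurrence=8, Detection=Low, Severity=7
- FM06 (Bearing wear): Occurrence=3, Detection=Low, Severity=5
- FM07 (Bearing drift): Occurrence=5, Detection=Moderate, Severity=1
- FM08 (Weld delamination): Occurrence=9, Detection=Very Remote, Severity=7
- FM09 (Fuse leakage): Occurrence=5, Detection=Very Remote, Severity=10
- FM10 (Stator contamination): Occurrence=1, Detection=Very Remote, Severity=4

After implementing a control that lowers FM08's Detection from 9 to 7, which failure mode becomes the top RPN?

RPN = Severity × Occurrence × Detection:
  FM01: 5 × 8 × 2 = 80
  FM02: 1 × 2 × 5 = 10
  FM03: 5 × 7 × 4 = 140
  FM04: 10 × 6 × 9 = 540
  FM05: 7 × 8 × 7 = 392
  FM06: 5 × 3 × 7 = 105
  FM07: 1 × 5 × 5 = 25
  FM08: 7 × 9 × 9 = 567
  FM09: 10 × 5 × 9 = 450
  FM10: 4 × 1 × 9 = 36
After action: FM08 → 7 × 9 × 7 = 441.
Revised RPNs: FM04=540, FM09=450, FM08=441, FM05=392, FM03=140, FM06=105, FM01=80, FM10=36, FM07=25, FM02=10.
Highest is now FM04 (540).

FM04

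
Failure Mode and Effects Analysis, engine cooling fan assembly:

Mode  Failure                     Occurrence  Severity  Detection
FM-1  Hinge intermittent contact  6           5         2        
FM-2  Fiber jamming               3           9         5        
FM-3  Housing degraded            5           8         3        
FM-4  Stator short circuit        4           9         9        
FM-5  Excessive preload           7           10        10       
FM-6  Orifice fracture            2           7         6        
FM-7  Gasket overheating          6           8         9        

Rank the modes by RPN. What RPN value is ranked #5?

120

RPN = Severity × Occurrence × Detection:
  FM-1: 5 × 6 × 2 = 60
  FM-2: 9 × 3 × 5 = 135
  FM-3: 8 × 5 × 3 = 120
  FM-4: 9 × 4 × 9 = 324
  FM-5: 10 × 7 × 10 = 700
  FM-6: 7 × 2 × 6 = 84
  FM-7: 8 × 6 × 9 = 432
Sorted descending: 700, 432, 324, 135, 120, 84, 60.
The fifth-highest RPN is 120 (FM-3).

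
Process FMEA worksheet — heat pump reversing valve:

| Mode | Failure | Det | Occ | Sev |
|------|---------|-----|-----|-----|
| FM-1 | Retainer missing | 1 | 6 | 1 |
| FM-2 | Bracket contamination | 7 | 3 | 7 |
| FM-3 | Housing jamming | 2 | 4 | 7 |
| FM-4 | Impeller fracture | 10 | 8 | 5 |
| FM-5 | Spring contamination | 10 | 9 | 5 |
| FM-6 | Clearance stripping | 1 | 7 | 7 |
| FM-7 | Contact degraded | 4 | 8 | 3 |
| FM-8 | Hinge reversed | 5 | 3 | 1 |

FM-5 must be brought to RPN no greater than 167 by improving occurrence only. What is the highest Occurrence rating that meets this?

3

FM-5: S=5, O=9, D=10 → current RPN = 450.
Fixed product = 50. Need 50 × O ≤ 167, so O ≤ 167/50 = 3.34.
Maximum integer Occurrence rating = 3 (gives RPN 150; O=4 would give 200 > 167).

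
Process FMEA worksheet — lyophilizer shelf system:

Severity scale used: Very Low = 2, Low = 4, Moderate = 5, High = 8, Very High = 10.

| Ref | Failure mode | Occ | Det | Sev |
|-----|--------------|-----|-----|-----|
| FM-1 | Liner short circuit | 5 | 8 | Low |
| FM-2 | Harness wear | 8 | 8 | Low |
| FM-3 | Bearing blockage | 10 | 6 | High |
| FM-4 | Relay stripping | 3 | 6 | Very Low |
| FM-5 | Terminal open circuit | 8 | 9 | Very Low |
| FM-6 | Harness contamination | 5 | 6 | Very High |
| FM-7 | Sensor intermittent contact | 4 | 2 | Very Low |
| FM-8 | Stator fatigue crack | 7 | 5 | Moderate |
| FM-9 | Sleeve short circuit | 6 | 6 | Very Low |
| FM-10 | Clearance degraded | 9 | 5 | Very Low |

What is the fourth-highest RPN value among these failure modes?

RPN = Severity × Occurrence × Detection:
  FM-1: 4 × 5 × 8 = 160
  FM-2: 4 × 8 × 8 = 256
  FM-3: 8 × 10 × 6 = 480
  FM-4: 2 × 3 × 6 = 36
  FM-5: 2 × 8 × 9 = 144
  FM-6: 10 × 5 × 6 = 300
  FM-7: 2 × 4 × 2 = 16
  FM-8: 5 × 7 × 5 = 175
  FM-9: 2 × 6 × 6 = 72
  FM-10: 2 × 9 × 5 = 90
Sorted descending: 480, 300, 256, 175, 160, 144, 90, 72, 36, 16.
The fourth-highest RPN is 175 (FM-8).

175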